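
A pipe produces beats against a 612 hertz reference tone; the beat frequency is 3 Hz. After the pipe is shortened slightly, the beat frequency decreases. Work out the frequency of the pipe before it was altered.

609 Hz

|f − 612| = 3, so the pipe was at either 609 Hz or 615 Hz.
A shorter pipe has a higher fundamental; the adjustment raises the pipe's frequency.
The beat rate fell, so the adjustment moved the pipe toward 612 Hz — it must have started below the reference.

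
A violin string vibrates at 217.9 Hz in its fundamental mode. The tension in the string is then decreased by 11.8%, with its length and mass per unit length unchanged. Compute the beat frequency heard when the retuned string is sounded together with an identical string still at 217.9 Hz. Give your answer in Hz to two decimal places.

13.26 Hz

For a string, f ∝ √T, so the new frequency is 217.9·√0.882 = 204.6405 Hz.
f_beat = |204.6405 − 217.9| = 13.26 Hz.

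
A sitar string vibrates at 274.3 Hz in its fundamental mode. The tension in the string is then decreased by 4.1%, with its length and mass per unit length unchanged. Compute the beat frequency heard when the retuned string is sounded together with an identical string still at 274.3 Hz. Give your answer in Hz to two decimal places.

For a string, f ∝ √T, so the new frequency is 274.3·√0.959 = 268.6180 Hz.
f_beat = |268.6180 − 274.3| = 5.68 Hz.

5.68 Hz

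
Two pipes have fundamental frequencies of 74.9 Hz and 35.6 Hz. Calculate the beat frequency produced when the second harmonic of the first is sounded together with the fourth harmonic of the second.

Second harmonic of the first: 2·74.9 = 149.8 Hz.
Fourth harmonic of the second: 4·35.6 = 142.4 Hz.
f_beat = |149.8 − 142.4| = 7.4 Hz.

7.4 Hz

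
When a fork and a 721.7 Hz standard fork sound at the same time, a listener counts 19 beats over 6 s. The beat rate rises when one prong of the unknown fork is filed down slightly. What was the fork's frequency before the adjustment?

Beat frequency = 19/6 = 3.1667 Hz.
|f − 721.7| = 3.1667, so the fork was at either 718.5333 Hz or 724.8667 Hz.
Filing a prong removes mass and raises the fork's frequency; the adjustment raises the fork's frequency.
The beat rate rose, so the adjustment moved the fork further from 721.7 Hz — it was already above the reference.

724.8667 Hz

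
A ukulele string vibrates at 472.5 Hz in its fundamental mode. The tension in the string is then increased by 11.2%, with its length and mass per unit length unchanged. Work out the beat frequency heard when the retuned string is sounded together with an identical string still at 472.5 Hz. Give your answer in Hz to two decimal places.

For a string, f ∝ √T, so the new frequency is 472.5·√1.112 = 498.2579 Hz.
f_beat = |498.2579 − 472.5| = 25.76 Hz.

25.76 Hz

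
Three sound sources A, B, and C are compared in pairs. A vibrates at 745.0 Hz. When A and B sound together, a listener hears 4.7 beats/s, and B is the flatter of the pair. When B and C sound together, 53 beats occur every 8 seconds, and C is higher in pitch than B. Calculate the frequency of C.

746.925 Hz

B is below A, so f_B = 745.0 − 4.7 = 740.3 Hz.
B–C: Beat frequency = 53/8 = 6.625 Hz.
C is above B, so f_C = 740.3 + 6.625 = 746.925 Hz.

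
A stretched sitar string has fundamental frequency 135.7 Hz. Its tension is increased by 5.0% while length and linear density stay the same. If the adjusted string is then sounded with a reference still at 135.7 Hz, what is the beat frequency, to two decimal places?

3.35 Hz

For a string, f ∝ √T, so the new frequency is 135.7·√1.050 = 139.0511 Hz.
f_beat = |139.0511 − 135.7| = 3.35 Hz.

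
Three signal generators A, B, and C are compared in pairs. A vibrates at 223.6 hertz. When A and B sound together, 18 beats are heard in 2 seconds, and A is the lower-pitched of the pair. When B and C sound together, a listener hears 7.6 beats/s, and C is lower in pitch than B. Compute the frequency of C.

225 Hz

A–B: Beat frequency = 18/2 = 9 Hz.
B is above A, so f_B = 223.6 + 9 = 232.6 Hz.
C is below B, so f_C = 232.6 − 7.6 = 225 Hz.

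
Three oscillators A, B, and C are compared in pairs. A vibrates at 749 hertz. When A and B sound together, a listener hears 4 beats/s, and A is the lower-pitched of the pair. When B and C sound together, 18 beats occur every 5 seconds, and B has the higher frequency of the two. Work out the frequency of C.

B is above A, so f_B = 749 + 4 = 753 Hz.
B–C: Beat frequency = 18/5 = 3.6 Hz.
C is below B, so f_C = 753 − 3.6 = 749.4 Hz.

749.4 Hz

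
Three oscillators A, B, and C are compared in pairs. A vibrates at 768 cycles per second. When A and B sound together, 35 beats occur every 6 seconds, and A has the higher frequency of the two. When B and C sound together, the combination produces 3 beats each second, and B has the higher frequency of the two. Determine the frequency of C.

759.1667 Hz

A–B: Beat frequency = 35/6 = 5.8333 Hz.
B is below A, so f_B = 768 − 5.8333 = 762.1667 Hz.
C is below B, so f_C = 762.1667 − 3 = 759.1667 Hz.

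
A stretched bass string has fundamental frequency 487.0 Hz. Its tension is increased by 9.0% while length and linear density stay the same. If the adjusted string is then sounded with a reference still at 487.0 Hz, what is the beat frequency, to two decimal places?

For a string, f ∝ √T, so the new frequency is 487.0·√1.090 = 508.4429 Hz.
f_beat = |508.4429 − 487.0| = 21.44 Hz.

21.44 Hz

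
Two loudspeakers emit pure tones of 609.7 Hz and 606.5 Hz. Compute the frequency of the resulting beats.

f_beat = |f₁ − f₂|.
|609.7 − 606.5| = 3.2 Hz.

3.2 Hz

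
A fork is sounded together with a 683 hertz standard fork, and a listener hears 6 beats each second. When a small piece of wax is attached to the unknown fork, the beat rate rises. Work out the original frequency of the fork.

677 Hz

|f − 683| = 6, so the fork was at either 677 Hz or 689 Hz.
Loading a fork with wax lowers its frequency; the adjustment lowers the fork's frequency.
The beat rate rose, so the adjustment moved the fork further from 683 Hz — it was already below the reference.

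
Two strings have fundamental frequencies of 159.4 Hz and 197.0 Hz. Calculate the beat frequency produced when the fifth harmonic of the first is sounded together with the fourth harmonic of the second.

Fifth harmonic of the first: 5·159.4 = 797.0 Hz.
Fourth harmonic of the second: 4·197.0 = 788.0 Hz.
f_beat = |797.0 − 788.0| = 9.0 Hz.

9.0 Hz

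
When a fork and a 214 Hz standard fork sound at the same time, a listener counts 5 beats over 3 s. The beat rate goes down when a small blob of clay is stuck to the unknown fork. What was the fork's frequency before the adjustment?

215.6667 Hz

Beat frequency = 5/3 = 1.6667 Hz.
|f − 214| = 1.6667, so the fork was at either 212.3333 Hz or 215.6667 Hz.
Adding mass to a fork lowers its frequency; the adjustment lowers the fork's frequency.
The beat rate fell, so the adjustment moved the fork toward 214 Hz — it must have started above the reference.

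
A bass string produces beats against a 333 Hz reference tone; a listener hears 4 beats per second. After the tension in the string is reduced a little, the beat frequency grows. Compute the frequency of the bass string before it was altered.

329 Hz

|f − 333| = 4, so the bass string was at either 329 Hz or 337 Hz.
Lower tension means lower frequency; the adjustment lowers the bass string's frequency.
The beat rate rose, so the adjustment moved the bass string further from 333 Hz — it was already below the reference.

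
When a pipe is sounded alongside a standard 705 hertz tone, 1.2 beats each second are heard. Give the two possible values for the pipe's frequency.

|f − 705| = 1.2, so f = 705 ± 1.2.

703.8 Hz or 706.2 Hz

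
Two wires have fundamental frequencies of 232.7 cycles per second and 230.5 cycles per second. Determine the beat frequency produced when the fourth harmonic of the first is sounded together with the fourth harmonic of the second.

8.8 Hz

Fourth harmonic of the first: 4·232.7 = 930.8 Hz.
Fourth harmonic of the second: 4·230.5 = 922.0 Hz.
f_beat = |930.8 − 922.0| = 8.8 Hz.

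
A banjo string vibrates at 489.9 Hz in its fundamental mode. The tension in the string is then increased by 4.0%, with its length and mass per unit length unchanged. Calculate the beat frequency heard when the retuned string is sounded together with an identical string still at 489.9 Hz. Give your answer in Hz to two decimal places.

For a string, f ∝ √T, so the new frequency is 489.9·√1.040 = 499.6019 Hz.
f_beat = |499.6019 − 489.9| = 9.70 Hz.

9.70 Hz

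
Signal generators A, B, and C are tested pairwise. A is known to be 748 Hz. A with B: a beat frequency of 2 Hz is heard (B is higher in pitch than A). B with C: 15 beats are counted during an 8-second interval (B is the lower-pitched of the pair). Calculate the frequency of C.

751.875 Hz

B is above A, so f_B = 748 + 2 = 750 Hz.
B–C: Beat frequency = 15/8 = 1.875 Hz.
C is above B, so f_C = 750 + 1.875 = 751.875 Hz.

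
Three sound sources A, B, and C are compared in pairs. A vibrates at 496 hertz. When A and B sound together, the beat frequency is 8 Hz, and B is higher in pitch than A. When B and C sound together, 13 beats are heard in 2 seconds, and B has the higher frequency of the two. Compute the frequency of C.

497.5 Hz

B is above A, so f_B = 496 + 8 = 504 Hz.
B–C: Beat frequency = 13/2 = 6.5 Hz.
C is below B, so f_C = 504 − 6.5 = 497.5 Hz.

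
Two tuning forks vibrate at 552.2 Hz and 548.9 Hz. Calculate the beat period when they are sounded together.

f_beat = |552.2 − 548.9| = 3.3 Hz.
Beat period T = 1 / f_beat = 1 / 3.3 s.

0.303 s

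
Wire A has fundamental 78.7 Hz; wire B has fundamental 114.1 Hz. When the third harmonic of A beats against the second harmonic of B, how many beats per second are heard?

7.9 Hz

Third harmonic of the first: 3·78.7 = 236.1 Hz.
Second harmonic of the second: 2·114.1 = 228.2 Hz.
f_beat = |236.1 − 228.2| = 7.9 Hz.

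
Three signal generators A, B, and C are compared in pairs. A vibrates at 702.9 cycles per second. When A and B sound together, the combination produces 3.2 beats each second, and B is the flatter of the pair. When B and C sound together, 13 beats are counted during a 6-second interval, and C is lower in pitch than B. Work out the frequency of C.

697.5333 Hz

B is below A, so f_B = 702.9 − 3.2 = 699.7 Hz.
B–C: Beat frequency = 13/6 = 2.1667 Hz.
C is below B, so f_C = 699.7 − 2.1667 = 697.5333 Hz.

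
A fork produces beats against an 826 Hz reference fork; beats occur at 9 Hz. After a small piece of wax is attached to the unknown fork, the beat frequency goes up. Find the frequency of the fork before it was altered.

|f − 826| = 9, so the fork was at either 817 Hz or 835 Hz.
Loading a fork with wax lowers its frequency; the adjustment lowers the fork's frequency.
The beat rate rose, so the adjustment moved the fork further from 826 Hz — it was already below the reference.

817 Hz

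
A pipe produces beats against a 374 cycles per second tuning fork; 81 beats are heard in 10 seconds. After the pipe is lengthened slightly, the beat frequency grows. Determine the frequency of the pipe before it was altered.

365.9 Hz

Beat frequency = 81/10 = 8.1 Hz.
|f − 374| = 8.1, so the pipe was at either 365.9 Hz or 382.1 Hz.
A longer pipe has a lower fundamental; the adjustment lowers the pipe's frequency.
The beat rate rose, so the adjustment moved the pipe further from 374 Hz — it was already below the reference.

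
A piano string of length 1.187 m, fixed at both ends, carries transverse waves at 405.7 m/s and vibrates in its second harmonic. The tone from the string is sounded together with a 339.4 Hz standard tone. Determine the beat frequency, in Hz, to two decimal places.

For a string fixed at both ends, f_n = n·v/(2L) = 2·405.7/(2·1.187) = 341.7860 Hz.
f_beat = |341.7860 − 339.4| = 2.39 Hz.

2.39 Hz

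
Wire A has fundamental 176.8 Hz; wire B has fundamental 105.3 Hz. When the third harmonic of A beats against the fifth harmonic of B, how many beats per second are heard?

Third harmonic of the first: 3·176.8 = 530.4 Hz.
Fifth harmonic of the second: 5·105.3 = 526.5 Hz.
f_beat = |530.4 − 526.5| = 3.9 Hz.

3.9 Hz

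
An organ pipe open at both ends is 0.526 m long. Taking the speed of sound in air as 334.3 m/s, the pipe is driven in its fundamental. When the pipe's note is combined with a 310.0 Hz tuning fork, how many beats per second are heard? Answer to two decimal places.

7.78 Hz

Open pipe: f_n = n·v/(2L) = 1·334.3/(2·0.526) = 317.7757 Hz.
f_beat = |317.7757 − 310.0| = 7.78 Hz.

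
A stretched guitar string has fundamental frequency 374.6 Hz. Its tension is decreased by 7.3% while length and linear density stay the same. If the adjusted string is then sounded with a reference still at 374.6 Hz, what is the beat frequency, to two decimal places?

For a string, f ∝ √T, so the new frequency is 374.6·√0.927 = 360.6680 Hz.
f_beat = |360.6680 − 374.6| = 13.93 Hz.

13.93 Hz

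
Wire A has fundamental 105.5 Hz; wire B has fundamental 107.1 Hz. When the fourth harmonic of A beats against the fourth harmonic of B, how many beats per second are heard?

6.4 Hz

Fourth harmonic of the first: 4·105.5 = 422.0 Hz.
Fourth harmonic of the second: 4·107.1 = 428.4 Hz.
f_beat = |422.0 − 428.4| = 6.4 Hz.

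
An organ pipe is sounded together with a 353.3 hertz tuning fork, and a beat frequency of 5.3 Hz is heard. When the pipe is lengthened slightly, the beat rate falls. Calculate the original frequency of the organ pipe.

358.6 Hz

|f − 353.3| = 5.3, so the organ pipe was at either 348 Hz or 358.6 Hz.
A longer pipe has a lower fundamental; the adjustment lowers the organ pipe's frequency.
The beat rate fell, so the adjustment moved the organ pipe toward 353.3 Hz — it must have started above the reference.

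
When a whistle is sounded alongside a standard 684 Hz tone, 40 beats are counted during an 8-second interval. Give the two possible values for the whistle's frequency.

Beat frequency = 40/8 = 5 Hz.
|f − 684| = 5, so f = 684 ± 5.

679 Hz or 689 Hz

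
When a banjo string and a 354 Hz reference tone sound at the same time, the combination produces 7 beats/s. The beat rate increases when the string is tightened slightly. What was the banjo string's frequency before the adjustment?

|f − 354| = 7, so the banjo string was at either 347 Hz or 361 Hz.
Increasing tension raises a string's frequency; the adjustment raises the banjo string's frequency.
The beat rate rose, so the adjustment moved the banjo string further from 354 Hz — it was already above the reference.

361 Hz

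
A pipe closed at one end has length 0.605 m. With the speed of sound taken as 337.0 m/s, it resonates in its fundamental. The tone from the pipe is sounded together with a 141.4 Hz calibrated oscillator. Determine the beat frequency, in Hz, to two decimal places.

2.14 Hz

Closed pipe (odd harmonics): f_n = n·v/(4L) = 1·337.0/(4·0.605) = 139.2562 Hz.
f_beat = |139.2562 − 141.4| = 2.14 Hz.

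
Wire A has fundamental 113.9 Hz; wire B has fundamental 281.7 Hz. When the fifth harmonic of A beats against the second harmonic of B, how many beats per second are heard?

Fifth harmonic of the first: 5·113.9 = 569.5 Hz.
Second harmonic of the second: 2·281.7 = 563.4 Hz.
f_beat = |569.5 − 563.4| = 6.1 Hz.

6.1 Hz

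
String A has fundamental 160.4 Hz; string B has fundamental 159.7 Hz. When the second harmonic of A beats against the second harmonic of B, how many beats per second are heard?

Second harmonic of the first: 2·160.4 = 320.8 Hz.
Second harmonic of the second: 2·159.7 = 319.4 Hz.
f_beat = |320.8 − 319.4| = 1.4 Hz.

1.4 Hz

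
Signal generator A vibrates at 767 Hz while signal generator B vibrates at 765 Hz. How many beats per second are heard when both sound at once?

2 Hz

Beats arise from superposition of two nearby frequencies; the beat rate is |f₁ − f₂|.
|767 − 765| = 2 Hz.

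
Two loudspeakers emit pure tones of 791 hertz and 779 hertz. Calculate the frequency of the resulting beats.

12 Hz

Beats arise from superposition of two nearby frequencies; the beat rate is |f₁ − f₂|.
|791 − 779| = 12 Hz.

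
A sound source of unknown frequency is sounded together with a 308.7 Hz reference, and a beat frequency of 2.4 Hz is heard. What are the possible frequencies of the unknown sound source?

|f − 308.7| = 2.4, so f = 308.7 ± 2.4.

306.3 Hz or 311.1 Hz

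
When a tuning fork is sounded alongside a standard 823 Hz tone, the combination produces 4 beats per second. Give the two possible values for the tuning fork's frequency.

|f − 823| = 4, so f = 823 ± 4.

819 Hz or 827 Hz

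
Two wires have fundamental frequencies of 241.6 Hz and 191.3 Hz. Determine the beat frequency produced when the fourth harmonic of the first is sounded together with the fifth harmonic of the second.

9.9 Hz

Fourth harmonic of the first: 4·241.6 = 966.4 Hz.
Fifth harmonic of the second: 5·191.3 = 956.5 Hz.
f_beat = |966.4 − 956.5| = 9.9 Hz.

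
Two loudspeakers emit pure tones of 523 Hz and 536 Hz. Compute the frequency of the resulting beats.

f_beat = |f₁ − f₂|.
|523 − 536| = 13 Hz.

13 Hz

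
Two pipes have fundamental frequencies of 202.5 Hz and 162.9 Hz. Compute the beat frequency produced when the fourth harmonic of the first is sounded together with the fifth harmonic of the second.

Fourth harmonic of the first: 4·202.5 = 810.0 Hz.
Fifth harmonic of the second: 5·162.9 = 814.5 Hz.
f_beat = |810.0 − 814.5| = 4.5 Hz.

4.5 Hz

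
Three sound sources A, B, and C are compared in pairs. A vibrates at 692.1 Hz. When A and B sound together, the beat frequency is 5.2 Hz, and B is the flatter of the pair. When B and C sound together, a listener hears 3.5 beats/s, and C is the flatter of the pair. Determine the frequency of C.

683.4 Hz

B is below A, so f_B = 692.1 − 5.2 = 686.9 Hz.
C is below B, so f_C = 686.9 − 3.5 = 683.4 Hz.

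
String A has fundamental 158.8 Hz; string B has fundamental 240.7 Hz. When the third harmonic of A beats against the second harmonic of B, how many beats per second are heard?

Third harmonic of the first: 3·158.8 = 476.4 Hz.
Second harmonic of the second: 2·240.7 = 481.4 Hz.
f_beat = |476.4 − 481.4| = 5.0 Hz.

5.0 Hz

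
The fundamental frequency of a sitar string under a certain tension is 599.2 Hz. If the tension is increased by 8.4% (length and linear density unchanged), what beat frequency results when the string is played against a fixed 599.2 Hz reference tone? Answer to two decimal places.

For a string, f ∝ √T, so the new frequency is 599.2·√1.084 = 623.8590 Hz.
f_beat = |623.8590 − 599.2| = 24.66 Hz.

24.66 Hz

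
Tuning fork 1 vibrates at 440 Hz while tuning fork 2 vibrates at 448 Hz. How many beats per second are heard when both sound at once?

f_beat = |f₁ − f₂|.
|440 − 448| = 8 Hz.

8 Hz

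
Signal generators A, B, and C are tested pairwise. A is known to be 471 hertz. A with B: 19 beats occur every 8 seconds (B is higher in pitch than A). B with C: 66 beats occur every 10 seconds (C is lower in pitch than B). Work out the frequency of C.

A–B: Beat frequency = 19/8 = 2.375 Hz.
B is above A, so f_B = 471 + 2.375 = 473.375 Hz.
B–C: Beat frequency = 66/10 = 6.6 Hz.
C is below B, so f_C = 473.375 − 6.6 = 466.775 Hz.

466.775 Hz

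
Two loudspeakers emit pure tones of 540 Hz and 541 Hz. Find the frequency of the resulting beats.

f_beat = |f₁ − f₂|.
|540 − 541| = 1 Hz.

1 Hz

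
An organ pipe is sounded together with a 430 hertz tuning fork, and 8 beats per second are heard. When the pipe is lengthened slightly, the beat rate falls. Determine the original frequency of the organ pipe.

|f − 430| = 8, so the organ pipe was at either 422 Hz or 438 Hz.
A longer pipe has a lower fundamental; the adjustment lowers the organ pipe's frequency.
The beat rate fell, so the adjustment moved the organ pipe toward 430 Hz — it must have started above the reference.

438 Hz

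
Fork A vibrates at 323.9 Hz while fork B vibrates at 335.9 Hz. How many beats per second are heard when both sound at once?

Beats arise from superposition of two nearby frequencies; the beat rate is |f₁ − f₂|.
|323.9 − 335.9| = 12 Hz.

12 Hz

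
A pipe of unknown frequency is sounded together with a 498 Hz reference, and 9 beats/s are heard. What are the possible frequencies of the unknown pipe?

|f − 498| = 9, so f = 498 ± 9.

489 Hz or 507 Hz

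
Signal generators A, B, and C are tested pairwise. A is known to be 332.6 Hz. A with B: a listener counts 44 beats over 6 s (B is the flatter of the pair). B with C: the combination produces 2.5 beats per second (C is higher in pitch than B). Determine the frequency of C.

327.7667 Hz

A–B: Beat frequency = 44/6 = 7.3333 Hz.
B is below A, so f_B = 332.6 − 7.3333 = 325.2667 Hz.
C is above B, so f_C = 325.2667 + 2.5 = 327.7667 Hz.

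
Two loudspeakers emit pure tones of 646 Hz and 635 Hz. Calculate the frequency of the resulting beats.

11 Hz

f_beat = |f₁ − f₂|.
|646 − 635| = 11 Hz.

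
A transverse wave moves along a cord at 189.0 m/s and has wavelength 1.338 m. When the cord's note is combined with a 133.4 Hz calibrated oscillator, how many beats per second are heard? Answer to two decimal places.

7.86 Hz

Source frequency f = v/λ = 189.0/1.338 = 141.2556 Hz.
f_beat = |141.2556 − 133.4| = 7.86 Hz.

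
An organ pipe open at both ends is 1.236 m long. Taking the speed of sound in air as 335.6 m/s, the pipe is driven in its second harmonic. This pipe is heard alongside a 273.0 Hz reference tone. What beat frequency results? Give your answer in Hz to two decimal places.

1.48 Hz

Open pipe: f_n = n·v/(2L) = 2·335.6/(2·1.236) = 271.5210 Hz.
f_beat = |271.5210 − 273.0| = 1.48 Hz.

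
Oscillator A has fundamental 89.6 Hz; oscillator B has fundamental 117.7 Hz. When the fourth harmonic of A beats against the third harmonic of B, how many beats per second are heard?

Fourth harmonic of the first: 4·89.6 = 358.4 Hz.
Third harmonic of the second: 3·117.7 = 353.1 Hz.
f_beat = |358.4 − 353.1| = 5.3 Hz.

5.3 Hz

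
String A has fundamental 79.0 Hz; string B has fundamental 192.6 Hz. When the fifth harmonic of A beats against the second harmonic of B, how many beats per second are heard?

Fifth harmonic of the first: 5·79.0 = 395.0 Hz.
Second harmonic of the second: 2·192.6 = 385.2 Hz.
f_beat = |395.0 − 385.2| = 9.8 Hz.

9.8 Hz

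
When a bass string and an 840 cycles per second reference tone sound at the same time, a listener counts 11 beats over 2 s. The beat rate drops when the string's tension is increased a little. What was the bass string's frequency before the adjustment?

Beat frequency = 11/2 = 5.5 Hz.
|f − 840| = 5.5, so the bass string was at either 834.5 Hz or 845.5 Hz.
Higher tension means higher frequency; the adjustment raises the bass string's frequency.
The beat rate fell, so the adjustment moved the bass string toward 840 Hz — it must have started below the reference.

834.5 Hz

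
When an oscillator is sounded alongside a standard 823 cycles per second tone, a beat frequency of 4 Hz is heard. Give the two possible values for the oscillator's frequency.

819 Hz or 827 Hz

|f − 823| = 4, so f = 823 ± 4.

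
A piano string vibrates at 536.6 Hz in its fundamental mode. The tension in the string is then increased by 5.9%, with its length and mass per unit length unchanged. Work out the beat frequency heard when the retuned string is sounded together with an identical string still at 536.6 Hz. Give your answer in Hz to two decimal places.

15.60 Hz

For a string, f ∝ √T, so the new frequency is 536.6·√1.059 = 552.2029 Hz.
f_beat = |552.2029 − 536.6| = 15.60 Hz.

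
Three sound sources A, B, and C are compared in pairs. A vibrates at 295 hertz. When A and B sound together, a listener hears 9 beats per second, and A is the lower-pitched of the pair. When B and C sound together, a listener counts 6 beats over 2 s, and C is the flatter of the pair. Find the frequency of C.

301 Hz

B is above A, so f_B = 295 + 9 = 304 Hz.
B–C: Beat frequency = 6/2 = 3 Hz.
C is below B, so f_C = 304 − 3 = 301 Hz.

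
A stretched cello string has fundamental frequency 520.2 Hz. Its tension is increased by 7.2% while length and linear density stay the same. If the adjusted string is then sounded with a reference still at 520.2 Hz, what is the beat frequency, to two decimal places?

For a string, f ∝ √T, so the new frequency is 520.2·√1.072 = 538.6017 Hz.
f_beat = |538.6017 − 520.2| = 18.40 Hz.

18.40 Hz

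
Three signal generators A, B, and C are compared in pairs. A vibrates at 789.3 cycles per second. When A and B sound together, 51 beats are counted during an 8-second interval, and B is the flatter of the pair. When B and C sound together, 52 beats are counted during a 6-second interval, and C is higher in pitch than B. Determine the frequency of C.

791.5917 Hz

A–B: Beat frequency = 51/8 = 6.375 Hz.
B is below A, so f_B = 789.3 − 6.375 = 782.925 Hz.
B–C: Beat frequency = 52/6 = 8.6667 Hz.
C is above B, so f_C = 782.925 + 8.6667 = 791.5917 Hz.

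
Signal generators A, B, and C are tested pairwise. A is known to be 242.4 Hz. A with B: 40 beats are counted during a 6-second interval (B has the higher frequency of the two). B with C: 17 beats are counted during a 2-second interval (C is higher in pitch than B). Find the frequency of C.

257.5667 Hz

A–B: Beat frequency = 40/6 = 6.6667 Hz.
B is above A, so f_B = 242.4 + 6.6667 = 249.0667 Hz.
B–C: Beat frequency = 17/2 = 8.5 Hz.
C is above B, so f_C = 249.0667 + 8.5 = 257.5667 Hz.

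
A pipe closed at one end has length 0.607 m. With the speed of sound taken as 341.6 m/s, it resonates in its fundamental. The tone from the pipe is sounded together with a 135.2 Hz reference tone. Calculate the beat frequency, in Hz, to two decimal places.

Closed pipe (odd harmonics): f_n = n·v/(4L) = 1·341.6/(4·0.607) = 140.6919 Hz.
f_beat = |140.6919 − 135.2| = 5.49 Hz.

5.49 Hz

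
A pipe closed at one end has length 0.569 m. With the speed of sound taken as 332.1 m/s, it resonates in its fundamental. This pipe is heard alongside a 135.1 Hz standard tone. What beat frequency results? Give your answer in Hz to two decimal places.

Closed pipe (odd harmonics): f_n = n·v/(4L) = 1·332.1/(4·0.569) = 145.9139 Hz.
f_beat = |145.9139 − 135.1| = 10.81 Hz.

10.81 Hz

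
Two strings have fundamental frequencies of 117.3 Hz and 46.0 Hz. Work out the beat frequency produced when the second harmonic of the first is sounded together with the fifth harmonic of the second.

4.6 Hz

Second harmonic of the first: 2·117.3 = 234.6 Hz.
Fifth harmonic of the second: 5·46.0 = 230.0 Hz.
f_beat = |234.6 − 230.0| = 4.6 Hz.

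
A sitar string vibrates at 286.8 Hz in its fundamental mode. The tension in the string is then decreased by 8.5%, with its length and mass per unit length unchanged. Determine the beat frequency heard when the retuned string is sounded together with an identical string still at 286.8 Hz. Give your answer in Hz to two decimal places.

12.46 Hz

For a string, f ∝ √T, so the new frequency is 286.8·√0.915 = 274.3404 Hz.
f_beat = |274.3404 − 286.8| = 12.46 Hz.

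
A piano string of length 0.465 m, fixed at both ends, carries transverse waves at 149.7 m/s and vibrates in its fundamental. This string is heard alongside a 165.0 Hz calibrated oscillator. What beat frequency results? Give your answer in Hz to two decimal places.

For a string fixed at both ends, f_n = n·v/(2L) = 1·149.7/(2·0.465) = 160.9677 Hz.
f_beat = |160.9677 − 165.0| = 4.03 Hz.

4.03 Hz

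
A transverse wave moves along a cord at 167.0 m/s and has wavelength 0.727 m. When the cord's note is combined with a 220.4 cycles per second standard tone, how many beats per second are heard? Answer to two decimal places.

Source frequency f = v/λ = 167.0/0.727 = 229.7111 Hz.
f_beat = |229.7111 − 220.4| = 9.31 Hz.

9.31 Hz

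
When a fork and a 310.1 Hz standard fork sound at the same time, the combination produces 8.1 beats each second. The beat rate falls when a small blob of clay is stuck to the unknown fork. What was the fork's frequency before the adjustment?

|f − 310.1| = 8.1, so the fork was at either 302 Hz or 318.2 Hz.
Adding mass to a fork lowers its frequency; the adjustment lowers the fork's frequency.
The beat rate fell, so the adjustment moved the fork toward 310.1 Hz — it must have started above the reference.

318.2 Hz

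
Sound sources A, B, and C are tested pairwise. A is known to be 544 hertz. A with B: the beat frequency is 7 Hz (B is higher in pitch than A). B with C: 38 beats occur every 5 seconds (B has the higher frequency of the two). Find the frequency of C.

B is above A, so f_B = 544 + 7 = 551 Hz.
B–C: Beat frequency = 38/5 = 7.6 Hz.
C is below B, so f_C = 551 − 7.6 = 543.4 Hz.

543.4 Hz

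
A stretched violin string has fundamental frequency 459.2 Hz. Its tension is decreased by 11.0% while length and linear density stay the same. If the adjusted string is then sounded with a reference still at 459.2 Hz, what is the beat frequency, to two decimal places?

For a string, f ∝ √T, so the new frequency is 459.2·√0.890 = 433.2084 Hz.
f_beat = |433.2084 − 459.2| = 25.99 Hz.

25.99 Hz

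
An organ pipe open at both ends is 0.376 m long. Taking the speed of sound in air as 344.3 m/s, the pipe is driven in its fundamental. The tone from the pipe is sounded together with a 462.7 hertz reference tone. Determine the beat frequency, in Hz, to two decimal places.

Open pipe: f_n = n·v/(2L) = 1·344.3/(2·0.376) = 457.8457 Hz.
f_beat = |457.8457 − 462.7| = 4.85 Hz.

4.85 Hz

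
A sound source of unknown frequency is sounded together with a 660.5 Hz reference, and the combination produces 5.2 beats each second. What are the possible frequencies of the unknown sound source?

|f − 660.5| = 5.2, so f = 660.5 ± 5.2.

655.3 Hz or 665.7 Hz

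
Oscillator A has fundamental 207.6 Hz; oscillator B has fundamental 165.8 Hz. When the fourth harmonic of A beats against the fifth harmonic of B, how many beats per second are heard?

1.4 Hz

Fourth harmonic of the first: 4·207.6 = 830.4 Hz.
Fifth harmonic of the second: 5·165.8 = 829.0 Hz.
f_beat = |830.4 − 829.0| = 1.4 Hz.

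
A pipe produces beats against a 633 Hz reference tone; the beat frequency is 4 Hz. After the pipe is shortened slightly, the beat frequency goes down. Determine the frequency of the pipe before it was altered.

|f − 633| = 4, so the pipe was at either 629 Hz or 637 Hz.
A shorter pipe has a higher fundamental; the adjustment raises the pipe's frequency.
The beat rate fell, so the adjustment moved the pipe toward 633 Hz — it must have started below the reference.

629 Hz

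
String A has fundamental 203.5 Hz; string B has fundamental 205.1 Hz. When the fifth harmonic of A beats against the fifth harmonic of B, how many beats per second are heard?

8.0 Hz

Fifth harmonic of the first: 5·203.5 = 1017.5 Hz.
Fifth harmonic of the second: 5·205.1 = 1025.5 Hz.
f_beat = |1017.5 − 1025.5| = 8.0 Hz.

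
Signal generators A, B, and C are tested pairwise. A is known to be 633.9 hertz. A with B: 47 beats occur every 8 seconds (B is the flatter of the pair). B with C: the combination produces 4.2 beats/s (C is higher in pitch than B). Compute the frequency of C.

A–B: Beat frequency = 47/8 = 5.875 Hz.
B is below A, so f_B = 633.9 − 5.875 = 628.025 Hz.
C is above B, so f_C = 628.025 + 4.2 = 632.225 Hz.

632.225 Hz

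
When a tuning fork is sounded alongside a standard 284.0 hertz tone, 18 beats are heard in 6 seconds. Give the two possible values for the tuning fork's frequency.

281 Hz or 287 Hz

Beat frequency = 18/6 = 3 Hz.
|f − 284.0| = 3, so f = 284.0 ± 3.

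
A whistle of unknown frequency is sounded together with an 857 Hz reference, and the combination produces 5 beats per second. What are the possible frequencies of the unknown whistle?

852 Hz or 862 Hz

|f − 857| = 5, so f = 857 ± 5.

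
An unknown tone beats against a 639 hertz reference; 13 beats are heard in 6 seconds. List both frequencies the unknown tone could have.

Beat frequency = 13/6 = 2.1667 Hz.
|f − 639| = 2.1667, so f = 639 ± 2.1667.

636.8333 Hz or 641.1667 Hz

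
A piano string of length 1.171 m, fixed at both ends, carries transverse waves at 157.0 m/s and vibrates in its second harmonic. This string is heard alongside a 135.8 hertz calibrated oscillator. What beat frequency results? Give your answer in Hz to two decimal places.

1.73 Hz

For a string fixed at both ends, f_n = n·v/(2L) = 2·157.0/(2·1.171) = 134.0734 Hz.
f_beat = |134.0734 − 135.8| = 1.73 Hz.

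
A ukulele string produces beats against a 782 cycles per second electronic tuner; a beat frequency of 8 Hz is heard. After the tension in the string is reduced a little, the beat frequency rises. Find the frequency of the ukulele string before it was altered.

|f − 782| = 8, so the ukulele string was at either 774 Hz or 790 Hz.
Lower tension means lower frequency; the adjustment lowers the ukulele string's frequency.
The beat rate rose, so the adjustment moved the ukulele string further from 782 Hz — it was already below the reference.

774 Hz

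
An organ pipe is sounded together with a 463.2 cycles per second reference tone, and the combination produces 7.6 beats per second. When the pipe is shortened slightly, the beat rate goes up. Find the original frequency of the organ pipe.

470.8 Hz

|f − 463.2| = 7.6, so the organ pipe was at either 455.6 Hz or 470.8 Hz.
A shorter pipe has a higher fundamental; the adjustment raises the organ pipe's frequency.
The beat rate rose, so the adjustment moved the organ pipe further from 463.2 Hz — it was already above the reference.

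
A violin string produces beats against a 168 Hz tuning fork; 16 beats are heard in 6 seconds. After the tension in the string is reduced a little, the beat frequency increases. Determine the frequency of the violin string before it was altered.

165.3333 Hz

Beat frequency = 16/6 = 2.6667 Hz.
|f − 168| = 2.6667, so the violin string was at either 165.3333 Hz or 170.6667 Hz.
Lower tension means lower frequency; the adjustment lowers the violin string's frequency.
The beat rate rose, so the adjustment moved the violin string further from 168 Hz — it was already below the reference.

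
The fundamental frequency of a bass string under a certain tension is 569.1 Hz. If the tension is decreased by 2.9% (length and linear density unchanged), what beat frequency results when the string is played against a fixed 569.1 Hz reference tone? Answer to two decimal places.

For a string, f ∝ √T, so the new frequency is 569.1·√0.971 = 560.7873 Hz.
f_beat = |560.7873 − 569.1| = 8.31 Hz.

8.31 Hz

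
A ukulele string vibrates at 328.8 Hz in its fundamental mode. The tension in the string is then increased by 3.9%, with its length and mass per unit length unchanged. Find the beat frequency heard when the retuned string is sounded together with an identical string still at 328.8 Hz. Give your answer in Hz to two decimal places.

6.35 Hz

For a string, f ∝ √T, so the new frequency is 328.8·√1.039 = 335.1503 Hz.
f_beat = |335.1503 − 328.8| = 6.35 Hz.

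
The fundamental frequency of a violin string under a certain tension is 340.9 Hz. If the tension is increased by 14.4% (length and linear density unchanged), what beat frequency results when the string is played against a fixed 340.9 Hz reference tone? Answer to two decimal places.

23.72 Hz

For a string, f ∝ √T, so the new frequency is 340.9·√1.144 = 364.6196 Hz.
f_beat = |364.6196 − 340.9| = 23.72 Hz.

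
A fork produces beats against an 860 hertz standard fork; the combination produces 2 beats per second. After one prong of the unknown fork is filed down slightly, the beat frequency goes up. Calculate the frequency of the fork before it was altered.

|f − 860| = 2, so the fork was at either 858 Hz or 862 Hz.
Filing a prong removes mass and raises the fork's frequency; the adjustment raises the fork's frequency.
The beat rate rose, so the adjustment moved the fork further from 860 Hz — it was already above the reference.

862 Hz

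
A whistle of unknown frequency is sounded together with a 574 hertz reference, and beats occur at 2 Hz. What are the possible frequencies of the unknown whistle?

572 Hz or 576 Hz

|f − 574| = 2, so f = 574 ± 2.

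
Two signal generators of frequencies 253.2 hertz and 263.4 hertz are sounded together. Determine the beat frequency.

f_beat = |f₁ − f₂|.
|253.2 − 263.4| = 10.2 Hz.

10.2 Hz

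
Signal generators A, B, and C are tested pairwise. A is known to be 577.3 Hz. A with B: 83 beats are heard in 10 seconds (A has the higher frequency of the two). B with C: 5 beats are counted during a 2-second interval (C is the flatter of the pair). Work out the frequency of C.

A–B: Beat frequency = 83/10 = 8.3 Hz.
B is below A, so f_B = 577.3 − 8.3 = 569 Hz.
B–C: Beat frequency = 5/2 = 2.5 Hz.
C is below B, so f_C = 569 − 2.5 = 566.5 Hz.

566.5 Hz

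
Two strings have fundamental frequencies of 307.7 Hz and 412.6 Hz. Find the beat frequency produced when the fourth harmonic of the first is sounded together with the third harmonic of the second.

Fourth harmonic of the first: 4·307.7 = 1230.8 Hz.
Third harmonic of the second: 3·412.6 = 1237.8 Hz.
f_beat = |1230.8 − 1237.8| = 7.0 Hz.

7.0 Hz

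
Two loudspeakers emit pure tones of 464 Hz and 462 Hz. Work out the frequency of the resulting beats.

2 Hz

f_beat = |f₁ − f₂|.
|464 − 462| = 2 Hz.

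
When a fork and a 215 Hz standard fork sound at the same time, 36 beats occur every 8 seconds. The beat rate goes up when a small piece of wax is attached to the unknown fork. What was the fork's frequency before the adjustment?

210.5 Hz

Beat frequency = 36/8 = 4.5 Hz.
|f − 215| = 4.5, so the fork was at either 210.5 Hz or 219.5 Hz.
Loading a fork with wax lowers its frequency; the adjustment lowers the fork's frequency.
The beat rate rose, so the adjustment moved the fork further from 215 Hz — it was already below the reference.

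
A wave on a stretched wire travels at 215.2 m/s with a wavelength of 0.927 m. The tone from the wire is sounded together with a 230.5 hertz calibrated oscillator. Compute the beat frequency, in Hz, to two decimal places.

Source frequency f = v/λ = 215.2/0.927 = 232.1467 Hz.
f_beat = |232.1467 − 230.5| = 1.65 Hz.

1.65 Hz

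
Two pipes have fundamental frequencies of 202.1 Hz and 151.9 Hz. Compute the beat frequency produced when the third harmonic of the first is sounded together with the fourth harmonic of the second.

Third harmonic of the first: 3·202.1 = 606.3 Hz.
Fourth harmonic of the second: 4·151.9 = 607.6 Hz.
f_beat = |606.3 − 607.6| = 1.3 Hz.

1.3 Hz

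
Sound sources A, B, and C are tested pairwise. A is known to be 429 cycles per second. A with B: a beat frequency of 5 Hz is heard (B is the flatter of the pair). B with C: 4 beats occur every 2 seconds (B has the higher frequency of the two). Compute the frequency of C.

B is below A, so f_B = 429 − 5 = 424 Hz.
B–C: Beat frequency = 4/2 = 2 Hz.
C is below B, so f_C = 424 − 2 = 422 Hz.

422 Hz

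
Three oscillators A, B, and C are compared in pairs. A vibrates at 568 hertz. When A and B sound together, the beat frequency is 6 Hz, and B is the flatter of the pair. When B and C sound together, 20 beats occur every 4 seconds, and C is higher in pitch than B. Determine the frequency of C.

567 Hz

B is below A, so f_B = 568 − 6 = 562 Hz.
B–C: Beat frequency = 20/4 = 5 Hz.
C is above B, so f_C = 562 + 5 = 567 Hz.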